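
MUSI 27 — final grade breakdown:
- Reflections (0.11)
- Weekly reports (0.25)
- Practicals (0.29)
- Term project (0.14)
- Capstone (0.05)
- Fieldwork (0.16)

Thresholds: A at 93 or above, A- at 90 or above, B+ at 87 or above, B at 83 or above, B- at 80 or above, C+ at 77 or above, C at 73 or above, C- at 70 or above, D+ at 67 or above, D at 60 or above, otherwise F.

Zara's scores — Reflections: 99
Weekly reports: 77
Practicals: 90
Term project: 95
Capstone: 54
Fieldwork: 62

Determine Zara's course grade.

Weighted total:
  Reflections 99 × 0.11 = 10.89
  Weekly reports 77 × 0.25 = 19.25
  Practicals 90 × 0.29 = 26.1
  Term project 95 × 0.14 = 13.3
  Capstone 54 × 0.05 = 2.7
  Fieldwork 62 × 0.16 = 9.92
Sum = 82.16
82.16 is ≥ 80 and < 83 → B-

B-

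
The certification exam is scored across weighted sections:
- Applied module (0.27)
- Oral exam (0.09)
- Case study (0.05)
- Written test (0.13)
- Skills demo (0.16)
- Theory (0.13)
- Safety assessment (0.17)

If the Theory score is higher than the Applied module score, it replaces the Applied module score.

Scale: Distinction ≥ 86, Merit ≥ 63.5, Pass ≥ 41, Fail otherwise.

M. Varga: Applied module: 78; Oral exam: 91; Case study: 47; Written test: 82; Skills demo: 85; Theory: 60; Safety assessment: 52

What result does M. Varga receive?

Merit

Theory (60) ≤ Applied module (78), so Applied module stays at 78.
Weighted total:
  Applied module 78 × 0.27 = 21.06
  Oral exam 91 × 0.09 = 8.19
  Case study 47 × 0.05 = 2.35
  Written test 82 × 0.13 = 10.66
  Skills demo 85 × 0.16 = 13.6
  Theory 60 × 0.13 = 7.8
  Safety assessment 52 × 0.17 = 8.84
Sum = 72.5
72.5 is ≥ 63.5 and < 86 → Merit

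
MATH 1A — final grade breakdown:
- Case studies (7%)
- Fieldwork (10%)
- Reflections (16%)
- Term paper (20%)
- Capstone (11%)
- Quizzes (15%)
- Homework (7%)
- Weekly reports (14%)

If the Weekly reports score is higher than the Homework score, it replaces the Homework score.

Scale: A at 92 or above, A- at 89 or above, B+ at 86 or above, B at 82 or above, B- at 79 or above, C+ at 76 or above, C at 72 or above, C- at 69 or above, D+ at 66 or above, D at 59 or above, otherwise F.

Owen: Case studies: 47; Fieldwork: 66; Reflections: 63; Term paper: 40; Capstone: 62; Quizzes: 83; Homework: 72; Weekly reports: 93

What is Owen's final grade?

Weekly reports (93) > Homework (72), so Homework counts as 93.
Weighted total:
  Case studies 47 × 0.07 = 3.29
  Fieldwork 66 × 0.1 = 6.6
  Reflections 63 × 0.16 = 10.08
  Term paper 40 × 0.2 = 8
  Capstone 62 × 0.11 = 6.82
  Quizzes 83 × 0.15 = 12.45
  Homework 93 × 0.07 = 6.51
  Weekly reports 93 × 0.14 = 13.02
Sum = 66.77
66.77 is ≥ 66 and < 69 → D+

D+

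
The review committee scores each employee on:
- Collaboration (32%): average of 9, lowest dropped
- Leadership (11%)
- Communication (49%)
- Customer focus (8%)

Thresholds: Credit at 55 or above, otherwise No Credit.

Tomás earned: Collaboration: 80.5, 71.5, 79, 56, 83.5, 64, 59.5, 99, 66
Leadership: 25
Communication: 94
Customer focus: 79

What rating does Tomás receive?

Credit

Collaboration: drop 56 → average of remaining 8 = 603/8 = 75.375
Weighted total:
  Collaboration 75.375 × 0.32 = 24.12
  Leadership 25 × 0.11 = 2.75
  Communication 94 × 0.49 = 46.06
  Customer focus 79 × 0.08 = 6.32
Sum = 79.25
79.25 ≥ 55 → Credit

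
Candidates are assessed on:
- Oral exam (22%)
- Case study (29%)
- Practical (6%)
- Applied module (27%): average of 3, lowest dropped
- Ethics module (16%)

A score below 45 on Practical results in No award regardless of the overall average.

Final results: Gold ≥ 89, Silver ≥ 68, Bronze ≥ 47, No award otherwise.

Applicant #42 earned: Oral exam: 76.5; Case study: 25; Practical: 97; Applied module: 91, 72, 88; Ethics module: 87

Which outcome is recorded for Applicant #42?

Bronze

Applied module: drop 72 → average of remaining 2 = 179/2 = 89.5
Practical score 97 ≥ 45: minimum met.
Weighted total:
  Oral exam 76.5 × 0.22 = 16.83
  Case study 25 × 0.29 = 7.25
  Practical 97 × 0.06 = 5.82
  Applied module 89.5 × 0.27 = 24.165
  Ethics module 87 × 0.16 = 13.92
Sum = 67.985
67.985 is ≥ 47 and < 68 → Bronze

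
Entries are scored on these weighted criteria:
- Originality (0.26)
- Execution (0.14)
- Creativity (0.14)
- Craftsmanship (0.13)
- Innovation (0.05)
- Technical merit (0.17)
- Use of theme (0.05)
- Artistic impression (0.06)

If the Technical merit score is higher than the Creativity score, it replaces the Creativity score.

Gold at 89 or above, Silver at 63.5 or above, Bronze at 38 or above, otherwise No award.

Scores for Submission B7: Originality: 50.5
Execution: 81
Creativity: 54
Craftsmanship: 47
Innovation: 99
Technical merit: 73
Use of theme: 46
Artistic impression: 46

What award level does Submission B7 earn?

Technical merit (73) > Creativity (54), so Creativity counts as 73.
Weighted total:
  Originality 50.5 × 0.26 = 13.13
  Execution 81 × 0.14 = 11.34
  Creativity 73 × 0.14 = 10.22
  Craftsmanship 47 × 0.13 = 6.11
  Innovation 99 × 0.05 = 4.95
  Technical merit 73 × 0.17 = 12.41
  Use of theme 46 × 0.05 = 2.3
  Artistic impression 46 × 0.06 = 2.76
Sum = 63.22
63.22 is ≥ 38 and < 63.5 → Bronze

Bronze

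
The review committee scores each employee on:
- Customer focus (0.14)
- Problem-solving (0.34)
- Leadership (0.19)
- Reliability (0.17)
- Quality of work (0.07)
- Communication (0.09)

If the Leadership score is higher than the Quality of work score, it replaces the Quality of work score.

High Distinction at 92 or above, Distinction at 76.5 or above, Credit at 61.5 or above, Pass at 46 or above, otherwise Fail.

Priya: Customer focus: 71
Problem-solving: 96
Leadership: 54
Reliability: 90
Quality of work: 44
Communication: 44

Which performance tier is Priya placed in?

Leadership (54) > Quality of work (44), so Quality of work counts as 54.
Weighted total:
  Customer focus 71 × 0.14 = 9.94
  Problem-solving 96 × 0.34 = 32.64
  Leadership 54 × 0.19 = 10.26
  Reliability 90 × 0.17 = 15.3
  Quality of work 54 × 0.07 = 3.78
  Communication 44 × 0.09 = 3.96
Sum = 75.88
75.88 is ≥ 61.5 and < 76.5 → Credit

Credit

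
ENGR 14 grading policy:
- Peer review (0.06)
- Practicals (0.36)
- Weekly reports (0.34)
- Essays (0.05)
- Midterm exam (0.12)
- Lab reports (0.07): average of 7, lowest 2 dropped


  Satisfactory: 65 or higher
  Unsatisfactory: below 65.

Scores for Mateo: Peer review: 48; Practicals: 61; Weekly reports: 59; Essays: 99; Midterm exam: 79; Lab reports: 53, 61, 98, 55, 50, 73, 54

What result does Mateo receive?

Lab reports: drop 50, 53 → average of remaining 5 = 341/5 = 68.2
Weighted total:
  Peer review 48 × 0.06 = 2.88
  Practicals 61 × 0.36 = 21.96
  Weekly reports 59 × 0.34 = 20.06
  Essays 99 × 0.05 = 4.95
  Midterm exam 79 × 0.12 = 9.48
  Lab reports 68.2 × 0.07 = 4.774
Sum = 64.104
64.104 < 65 → Unsatisfactory

Unsatisfactory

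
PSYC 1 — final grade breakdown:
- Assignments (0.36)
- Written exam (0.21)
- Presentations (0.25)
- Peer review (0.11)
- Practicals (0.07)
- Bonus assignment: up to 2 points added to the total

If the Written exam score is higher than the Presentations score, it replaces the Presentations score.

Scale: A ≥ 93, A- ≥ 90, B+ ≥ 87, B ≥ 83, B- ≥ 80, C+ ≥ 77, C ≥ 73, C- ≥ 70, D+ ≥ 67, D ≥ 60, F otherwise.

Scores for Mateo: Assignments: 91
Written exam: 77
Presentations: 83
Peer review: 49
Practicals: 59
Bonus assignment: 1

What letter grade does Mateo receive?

B-

Written exam (77) ≤ Presentations (83), so Presentations stays at 83.
Weighted total:
  Assignments 91 × 0.36 = 32.76
  Written exam 77 × 0.21 = 16.17
  Presentations 83 × 0.25 = 20.75
  Peer review 49 × 0.11 = 5.39
  Practicals 59 × 0.07 = 4.13
Sum = 79.2
Bonus assignment: 79.2 + 1 = 80.2
80.2 is ≥ 80 and < 83 → B-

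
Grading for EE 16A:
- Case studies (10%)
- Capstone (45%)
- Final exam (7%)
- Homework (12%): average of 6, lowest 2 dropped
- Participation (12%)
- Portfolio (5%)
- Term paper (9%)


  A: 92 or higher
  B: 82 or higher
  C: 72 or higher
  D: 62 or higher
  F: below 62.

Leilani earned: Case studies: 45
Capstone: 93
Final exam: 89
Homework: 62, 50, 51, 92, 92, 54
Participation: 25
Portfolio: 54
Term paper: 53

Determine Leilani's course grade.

C

Homework: drop 50, 51 → average of remaining 4 = 300/4 = 75
Weighted total:
  Case studies 45 × 0.1 = 4.5
  Capstone 93 × 0.45 = 41.85
  Final exam 89 × 0.07 = 6.23
  Homework 75 × 0.12 = 9
  Participation 25 × 0.12 = 3
  Portfolio 54 × 0.05 = 2.7
  Term paper 53 × 0.09 = 4.77
Sum = 72.05
72.05 is ≥ 72 and < 82 → C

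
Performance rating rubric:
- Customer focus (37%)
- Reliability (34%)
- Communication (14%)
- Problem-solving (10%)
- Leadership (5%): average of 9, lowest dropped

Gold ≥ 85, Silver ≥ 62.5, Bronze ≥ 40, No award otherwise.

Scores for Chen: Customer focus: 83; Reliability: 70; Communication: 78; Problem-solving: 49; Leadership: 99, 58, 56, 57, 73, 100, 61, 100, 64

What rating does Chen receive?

Silver

Leadership: drop 56 → average of remaining 8 = 612/8 = 76.5
Weighted total:
  Customer focus 83 × 0.37 = 30.71
  Reliability 70 × 0.34 = 23.8
  Communication 78 × 0.14 = 10.92
  Problem-solving 49 × 0.1 = 4.9
  Leadership 76.5 × 0.05 = 3.825
Sum = 74.155
74.155 is ≥ 62.5 and < 85 → Silver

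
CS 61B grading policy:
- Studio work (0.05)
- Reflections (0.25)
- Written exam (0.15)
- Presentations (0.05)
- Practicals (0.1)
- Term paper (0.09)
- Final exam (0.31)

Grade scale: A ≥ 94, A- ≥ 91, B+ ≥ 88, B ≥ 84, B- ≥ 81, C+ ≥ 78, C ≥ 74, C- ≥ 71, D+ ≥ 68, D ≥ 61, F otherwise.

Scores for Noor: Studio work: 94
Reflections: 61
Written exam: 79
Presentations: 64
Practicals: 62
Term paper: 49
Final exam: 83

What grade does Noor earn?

Weighted total:
  Studio work 94 × 0.05 = 4.7
  Reflections 61 × 0.25 = 15.25
  Written exam 79 × 0.15 = 11.85
  Presentations 64 × 0.05 = 3.2
  Practicals 62 × 0.1 = 6.2
  Term paper 49 × 0.09 = 4.41
  Final exam 83 × 0.31 = 25.73
Sum = 71.34
71.34 is ≥ 71 and < 74 → C-

C-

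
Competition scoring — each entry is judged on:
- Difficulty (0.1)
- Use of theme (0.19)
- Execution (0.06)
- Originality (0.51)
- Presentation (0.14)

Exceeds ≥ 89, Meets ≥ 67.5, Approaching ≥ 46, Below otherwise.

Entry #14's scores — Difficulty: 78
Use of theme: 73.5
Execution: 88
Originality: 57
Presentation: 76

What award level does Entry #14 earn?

Approaching

Weighted total:
  Difficulty 78 × 0.1 = 7.8
  Use of theme 73.5 × 0.19 = 13.965
  Execution 88 × 0.06 = 5.28
  Originality 57 × 0.51 = 29.07
  Presentation 76 × 0.14 = 10.64
Sum = 66.755
66.755 is ≥ 46 and < 67.5 → Approaching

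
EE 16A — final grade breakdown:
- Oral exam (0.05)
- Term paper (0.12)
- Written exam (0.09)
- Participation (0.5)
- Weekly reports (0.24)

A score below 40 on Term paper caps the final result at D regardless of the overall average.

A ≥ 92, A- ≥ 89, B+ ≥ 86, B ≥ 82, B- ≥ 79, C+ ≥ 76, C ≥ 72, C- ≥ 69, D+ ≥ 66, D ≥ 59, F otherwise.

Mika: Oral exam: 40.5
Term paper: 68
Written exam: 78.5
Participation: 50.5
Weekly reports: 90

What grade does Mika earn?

D

Term paper score 68 ≥ 40: minimum met.
Weighted total:
  Oral exam 40.5 × 0.05 = 2.025
  Term paper 68 × 0.12 = 8.16
  Written exam 78.5 × 0.09 = 7.065
  Participation 50.5 × 0.5 = 25.25
  Weekly reports 90 × 0.24 = 21.6
Sum = 64.1
64.1 is ≥ 59 and < 66 → D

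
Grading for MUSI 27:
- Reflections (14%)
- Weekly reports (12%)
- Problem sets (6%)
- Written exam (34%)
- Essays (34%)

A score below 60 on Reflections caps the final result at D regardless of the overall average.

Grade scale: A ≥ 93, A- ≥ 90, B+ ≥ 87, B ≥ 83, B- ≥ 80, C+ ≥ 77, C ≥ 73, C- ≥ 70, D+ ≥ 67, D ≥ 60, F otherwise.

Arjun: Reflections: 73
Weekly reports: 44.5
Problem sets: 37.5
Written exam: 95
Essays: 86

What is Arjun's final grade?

C+

Reflections score 73 ≥ 60: minimum met.
Weighted total:
  Reflections 73 × 0.14 = 10.22
  Weekly reports 44.5 × 0.12 = 5.34
  Problem sets 37.5 × 0.06 = 2.25
  Written exam 95 × 0.34 = 32.3
  Essays 86 × 0.34 = 29.24
Sum = 79.35
79.35 is ≥ 77 and < 80 → C+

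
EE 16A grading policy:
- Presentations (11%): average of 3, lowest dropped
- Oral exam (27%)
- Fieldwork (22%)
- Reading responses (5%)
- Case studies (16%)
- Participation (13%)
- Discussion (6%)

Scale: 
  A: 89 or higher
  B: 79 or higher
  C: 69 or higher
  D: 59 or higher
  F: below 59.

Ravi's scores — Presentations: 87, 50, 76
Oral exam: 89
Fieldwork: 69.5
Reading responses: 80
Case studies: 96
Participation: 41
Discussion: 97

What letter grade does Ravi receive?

C

Presentations: drop 50 → average of remaining 2 = 163/2 = 81.5
Weighted total:
  Presentations 81.5 × 0.11 = 8.965
  Oral exam 89 × 0.27 = 24.03
  Fieldwork 69.5 × 0.22 = 15.29
  Reading responses 80 × 0.05 = 4
  Case studies 96 × 0.16 = 15.36
  Participation 41 × 0.13 = 5.33
  Discussion 97 × 0.06 = 5.82
Sum = 78.795
78.795 is ≥ 69 and < 79 → C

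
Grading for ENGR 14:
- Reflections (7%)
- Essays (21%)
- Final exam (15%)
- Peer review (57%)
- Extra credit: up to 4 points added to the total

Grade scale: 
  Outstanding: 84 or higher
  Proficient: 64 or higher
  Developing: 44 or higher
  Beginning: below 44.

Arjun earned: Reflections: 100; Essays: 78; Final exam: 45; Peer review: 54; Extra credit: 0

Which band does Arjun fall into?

Weighted total:
  Reflections 100 × 0.07 = 7
  Essays 78 × 0.21 = 16.38
  Final exam 45 × 0.15 = 6.75
  Peer review 54 × 0.57 = 30.78
Sum = 60.91
Extra credit: 60.91 + 0 = 60.91
60.91 is ≥ 44 and < 64 → Developing

Developing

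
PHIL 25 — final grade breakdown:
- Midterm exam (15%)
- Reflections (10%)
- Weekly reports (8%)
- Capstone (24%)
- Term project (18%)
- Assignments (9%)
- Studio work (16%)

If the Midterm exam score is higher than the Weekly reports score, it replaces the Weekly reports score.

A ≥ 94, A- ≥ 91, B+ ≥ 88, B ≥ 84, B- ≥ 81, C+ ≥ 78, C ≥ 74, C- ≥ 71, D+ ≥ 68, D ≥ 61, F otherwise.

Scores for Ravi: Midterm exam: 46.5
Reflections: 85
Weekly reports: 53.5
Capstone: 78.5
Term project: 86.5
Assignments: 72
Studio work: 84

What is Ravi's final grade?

C

Midterm exam (46.5) ≤ Weekly reports (53.5), so Weekly reports stays at 53.5.
Weighted total:
  Midterm exam 46.5 × 0.15 = 6.975
  Reflections 85 × 0.1 = 8.5
  Weekly reports 53.5 × 0.08 = 4.28
  Capstone 78.5 × 0.24 = 18.84
  Term project 86.5 × 0.18 = 15.57
  Assignments 72 × 0.09 = 6.48
  Studio work 84 × 0.16 = 13.44
Sum = 74.085
74.085 is ≥ 74 and < 78 → C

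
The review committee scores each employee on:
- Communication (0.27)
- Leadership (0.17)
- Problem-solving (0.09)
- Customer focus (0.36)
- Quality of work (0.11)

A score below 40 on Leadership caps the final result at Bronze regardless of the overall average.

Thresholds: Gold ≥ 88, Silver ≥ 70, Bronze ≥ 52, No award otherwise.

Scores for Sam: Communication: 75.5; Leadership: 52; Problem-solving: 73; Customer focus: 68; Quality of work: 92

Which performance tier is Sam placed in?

Leadership score 52 ≥ 40: minimum met.
Weighted total:
  Communication 75.5 × 0.27 = 20.385
  Leadership 52 × 0.17 = 8.84
  Problem-solving 73 × 0.09 = 6.57
  Customer focus 68 × 0.36 = 24.48
  Quality of work 92 × 0.11 = 10.12
Sum = 70.395
70.395 is ≥ 70 and < 88 → Silver

Silver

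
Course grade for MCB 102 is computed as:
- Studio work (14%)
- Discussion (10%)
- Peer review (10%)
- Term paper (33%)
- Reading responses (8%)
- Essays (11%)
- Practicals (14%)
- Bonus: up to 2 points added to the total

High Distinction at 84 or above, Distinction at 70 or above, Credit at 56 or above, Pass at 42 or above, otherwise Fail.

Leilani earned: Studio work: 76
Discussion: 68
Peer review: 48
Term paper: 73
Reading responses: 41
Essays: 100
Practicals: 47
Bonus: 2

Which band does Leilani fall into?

Credit

Weighted total:
  Studio work 76 × 0.14 = 10.64
  Discussion 68 × 0.1 = 6.8
  Peer review 48 × 0.1 = 4.8
  Term paper 73 × 0.33 = 24.09
  Reading responses 41 × 0.08 = 3.28
  Essays 100 × 0.11 = 11
  Practicals 47 × 0.14 = 6.58
Sum = 67.19
Bonus: 67.19 + 2 = 69.19
69.19 is ≥ 56 and < 70 → Credit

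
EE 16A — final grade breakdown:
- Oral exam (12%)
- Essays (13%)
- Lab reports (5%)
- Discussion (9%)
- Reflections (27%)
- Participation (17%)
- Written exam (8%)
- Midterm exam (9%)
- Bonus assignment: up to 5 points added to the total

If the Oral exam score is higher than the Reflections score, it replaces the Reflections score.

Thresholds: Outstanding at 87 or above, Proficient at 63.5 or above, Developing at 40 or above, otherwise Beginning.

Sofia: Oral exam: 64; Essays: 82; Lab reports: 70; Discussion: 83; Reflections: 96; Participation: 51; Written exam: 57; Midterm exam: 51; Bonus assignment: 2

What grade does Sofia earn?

Proficient

Oral exam (64) ≤ Reflections (96), so Reflections stays at 96.
Weighted total:
  Oral exam 64 × 0.12 = 7.68
  Essays 82 × 0.13 = 10.66
  Lab reports 70 × 0.05 = 3.5
  Discussion 83 × 0.09 = 7.47
  Reflections 96 × 0.27 = 25.92
  Participation 51 × 0.17 = 8.67
  Written exam 57 × 0.08 = 4.56
  Midterm exam 51 × 0.09 = 4.59
Sum = 73.05
Bonus assignment: 73.05 + 2 = 75.05
75.05 is ≥ 63.5 and < 87 → Proficient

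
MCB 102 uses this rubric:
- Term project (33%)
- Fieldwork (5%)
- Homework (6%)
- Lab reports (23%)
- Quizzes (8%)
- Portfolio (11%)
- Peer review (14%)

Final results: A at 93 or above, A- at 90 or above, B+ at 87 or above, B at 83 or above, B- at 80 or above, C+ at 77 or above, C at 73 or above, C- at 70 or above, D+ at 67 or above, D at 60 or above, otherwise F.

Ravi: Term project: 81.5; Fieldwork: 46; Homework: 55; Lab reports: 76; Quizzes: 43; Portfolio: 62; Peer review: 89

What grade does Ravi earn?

Weighted total:
  Term project 81.5 × 0.33 = 26.895
  Fieldwork 46 × 0.05 = 2.3
  Homework 55 × 0.06 = 3.3
  Lab reports 76 × 0.23 = 17.48
  Quizzes 43 × 0.08 = 3.44
  Portfolio 62 × 0.11 = 6.82
  Peer review 89 × 0.14 = 12.46
Sum = 72.695
72.695 is ≥ 70 and < 73 → C-

C-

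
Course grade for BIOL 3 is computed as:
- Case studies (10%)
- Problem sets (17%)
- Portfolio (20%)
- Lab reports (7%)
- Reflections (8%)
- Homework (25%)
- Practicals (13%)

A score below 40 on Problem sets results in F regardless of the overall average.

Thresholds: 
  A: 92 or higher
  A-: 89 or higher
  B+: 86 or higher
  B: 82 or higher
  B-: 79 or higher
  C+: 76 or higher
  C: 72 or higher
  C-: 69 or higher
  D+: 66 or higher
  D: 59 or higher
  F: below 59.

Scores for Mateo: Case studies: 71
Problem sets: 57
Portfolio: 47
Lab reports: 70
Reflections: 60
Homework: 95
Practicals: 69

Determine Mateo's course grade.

D+

Problem sets score 57 ≥ 40: minimum met.
Weighted total:
  Case studies 71 × 0.1 = 7.1
  Problem sets 57 × 0.17 = 9.69
  Portfolio 47 × 0.2 = 9.4
  Lab reports 70 × 0.07 = 4.9
  Reflections 60 × 0.08 = 4.8
  Homework 95 × 0.25 = 23.75
  Practicals 69 × 0.13 = 8.97
Sum = 68.61
68.61 is ≥ 66 and < 69 → D+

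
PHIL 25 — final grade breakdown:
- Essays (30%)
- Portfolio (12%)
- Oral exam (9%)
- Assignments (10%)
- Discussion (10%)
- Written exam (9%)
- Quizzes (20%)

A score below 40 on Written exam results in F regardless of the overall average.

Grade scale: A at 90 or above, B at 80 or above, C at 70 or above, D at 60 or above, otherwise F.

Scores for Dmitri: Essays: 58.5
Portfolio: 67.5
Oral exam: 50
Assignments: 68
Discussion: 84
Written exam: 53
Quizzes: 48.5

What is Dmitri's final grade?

Written exam score 53 ≥ 40: minimum met.
Weighted total:
  Essays 58.5 × 0.3 = 17.55
  Portfolio 67.5 × 0.12 = 8.1
  Oral exam 50 × 0.09 = 4.5
  Assignments 68 × 0.1 = 6.8
  Discussion 84 × 0.1 = 8.4
  Written exam 53 × 0.09 = 4.77
  Quizzes 48.5 × 0.2 = 9.7
Sum = 59.82
59.82 < 60 → F

F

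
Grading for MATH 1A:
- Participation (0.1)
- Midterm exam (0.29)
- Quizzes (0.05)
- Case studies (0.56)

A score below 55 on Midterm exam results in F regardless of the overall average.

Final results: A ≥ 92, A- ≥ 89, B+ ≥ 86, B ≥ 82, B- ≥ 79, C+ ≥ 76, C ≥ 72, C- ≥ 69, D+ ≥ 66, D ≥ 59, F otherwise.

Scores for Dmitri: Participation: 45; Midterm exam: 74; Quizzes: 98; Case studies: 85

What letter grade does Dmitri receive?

C+

Midterm exam score 74 ≥ 55: minimum met.
Weighted total:
  Participation 45 × 0.1 = 4.5
  Midterm exam 74 × 0.29 = 21.46
  Quizzes 98 × 0.05 = 4.9
  Case studies 85 × 0.56 = 47.6
Sum = 78.46
78.46 is ≥ 76 and < 79 → C+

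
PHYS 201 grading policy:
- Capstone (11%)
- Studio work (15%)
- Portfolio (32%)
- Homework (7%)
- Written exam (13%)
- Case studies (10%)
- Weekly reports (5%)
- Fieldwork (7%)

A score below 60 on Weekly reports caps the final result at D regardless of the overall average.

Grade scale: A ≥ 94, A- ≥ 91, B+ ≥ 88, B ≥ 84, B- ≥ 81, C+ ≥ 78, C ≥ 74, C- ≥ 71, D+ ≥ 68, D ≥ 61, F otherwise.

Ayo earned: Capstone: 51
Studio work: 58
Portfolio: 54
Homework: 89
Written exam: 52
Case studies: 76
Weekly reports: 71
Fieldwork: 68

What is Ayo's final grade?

Weekly reports score 71 ≥ 60: minimum met.
Weighted total:
  Capstone 51 × 0.11 = 5.61
  Studio work 58 × 0.15 = 8.7
  Portfolio 54 × 0.32 = 17.28
  Homework 89 × 0.07 = 6.23
  Written exam 52 × 0.13 = 6.76
  Case studies 76 × 0.1 = 7.6
  Weekly reports 71 × 0.05 = 3.55
  Fieldwork 68 × 0.07 = 4.76
Sum = 60.49
60.49 < 61 → F

F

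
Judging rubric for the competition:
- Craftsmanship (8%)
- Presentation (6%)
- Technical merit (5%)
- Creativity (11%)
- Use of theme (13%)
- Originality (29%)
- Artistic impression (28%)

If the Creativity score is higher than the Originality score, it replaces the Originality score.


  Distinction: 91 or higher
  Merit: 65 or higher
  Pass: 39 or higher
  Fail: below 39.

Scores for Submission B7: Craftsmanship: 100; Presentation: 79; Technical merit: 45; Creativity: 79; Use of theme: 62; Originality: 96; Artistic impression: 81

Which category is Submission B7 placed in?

Creativity (79) ≤ Originality (96), so Originality stays at 96.
Weighted total:
  Craftsmanship 100 × 0.08 = 8
  Presentation 79 × 0.06 = 4.74
  Technical merit 45 × 0.05 = 2.25
  Creativity 79 × 0.11 = 8.69
  Use of theme 62 × 0.13 = 8.06
  Originality 96 × 0.29 = 27.84
  Artistic impression 81 × 0.28 = 22.68
Sum = 82.26
82.26 is ≥ 65 and < 91 → Merit

Merit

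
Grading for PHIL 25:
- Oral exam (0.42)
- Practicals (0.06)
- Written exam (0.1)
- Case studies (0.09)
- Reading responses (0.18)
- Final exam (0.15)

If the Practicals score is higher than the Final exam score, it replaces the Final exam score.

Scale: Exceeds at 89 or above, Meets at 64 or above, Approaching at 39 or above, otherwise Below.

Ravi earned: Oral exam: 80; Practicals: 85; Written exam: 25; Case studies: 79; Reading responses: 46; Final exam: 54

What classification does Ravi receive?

Practicals (85) > Final exam (54), so Final exam counts as 85.
Weighted total:
  Oral exam 80 × 0.42 = 33.6
  Practicals 85 × 0.06 = 5.1
  Written exam 25 × 0.1 = 2.5
  Case studies 79 × 0.09 = 7.11
  Reading responses 46 × 0.18 = 8.28
  Final exam 85 × 0.15 = 12.75
Sum = 69.34
69.34 is ≥ 64 and < 89 → Meets

Meets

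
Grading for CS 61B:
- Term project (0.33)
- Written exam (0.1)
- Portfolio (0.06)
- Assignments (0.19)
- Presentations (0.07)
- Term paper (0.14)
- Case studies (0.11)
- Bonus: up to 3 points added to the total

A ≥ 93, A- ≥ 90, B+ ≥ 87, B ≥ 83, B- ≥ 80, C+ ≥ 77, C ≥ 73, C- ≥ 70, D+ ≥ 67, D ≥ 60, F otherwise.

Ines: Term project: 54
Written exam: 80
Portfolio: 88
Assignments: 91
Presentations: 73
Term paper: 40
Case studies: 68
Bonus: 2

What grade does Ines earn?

Weighted total:
  Term project 54 × 0.33 = 17.82
  Written exam 80 × 0.1 = 8
  Portfolio 88 × 0.06 = 5.28
  Assignments 91 × 0.19 = 17.29
  Presentations 73 × 0.07 = 5.11
  Term paper 40 × 0.14 = 5.6
  Case studies 68 × 0.11 = 7.48
Sum = 66.58
Bonus: 66.58 + 2 = 68.58
68.58 is ≥ 67 and < 70 → D+

D+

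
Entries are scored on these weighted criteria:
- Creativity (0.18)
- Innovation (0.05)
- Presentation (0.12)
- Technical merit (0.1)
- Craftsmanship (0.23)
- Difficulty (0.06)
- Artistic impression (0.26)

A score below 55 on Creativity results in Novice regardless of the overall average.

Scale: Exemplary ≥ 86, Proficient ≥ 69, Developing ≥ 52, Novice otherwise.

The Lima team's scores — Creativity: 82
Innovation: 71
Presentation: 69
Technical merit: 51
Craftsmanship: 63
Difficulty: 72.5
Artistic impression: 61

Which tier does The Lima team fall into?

Creativity score 82 ≥ 55: minimum met.
Weighted total:
  Creativity 82 × 0.18 = 14.76
  Innovation 71 × 0.05 = 3.55
  Presentation 69 × 0.12 = 8.28
  Technical merit 51 × 0.1 = 5.1
  Craftsmanship 63 × 0.23 = 14.49
  Difficulty 72.5 × 0.06 = 4.35
  Artistic impression 61 × 0.26 = 15.86
Sum = 66.39
66.39 is ≥ 52 and < 69 → Developing

Developing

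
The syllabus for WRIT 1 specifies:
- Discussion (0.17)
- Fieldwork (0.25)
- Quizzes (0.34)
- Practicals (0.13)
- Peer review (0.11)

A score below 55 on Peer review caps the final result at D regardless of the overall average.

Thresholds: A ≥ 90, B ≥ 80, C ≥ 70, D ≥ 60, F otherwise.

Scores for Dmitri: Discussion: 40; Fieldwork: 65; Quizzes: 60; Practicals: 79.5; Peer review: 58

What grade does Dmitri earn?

Peer review score 58 ≥ 55: minimum met.
Weighted total:
  Discussion 40 × 0.17 = 6.8
  Fieldwork 65 × 0.25 = 16.25
  Quizzes 60 × 0.34 = 20.4
  Practicals 79.5 × 0.13 = 10.335
  Peer review 58 × 0.11 = 6.38
Sum = 60.165
60.165 is ≥ 60 and < 70 → D

D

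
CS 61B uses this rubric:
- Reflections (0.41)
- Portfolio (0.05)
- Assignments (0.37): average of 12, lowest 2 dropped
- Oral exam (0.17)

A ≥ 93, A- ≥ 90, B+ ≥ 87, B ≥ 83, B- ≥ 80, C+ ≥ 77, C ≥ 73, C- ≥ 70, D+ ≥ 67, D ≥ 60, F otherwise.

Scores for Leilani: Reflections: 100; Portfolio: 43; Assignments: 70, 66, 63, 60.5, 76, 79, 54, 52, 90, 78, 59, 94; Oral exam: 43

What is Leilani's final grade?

Assignments: drop 52, 54 → average of remaining 10 = 735.5/10 = 73.55
Weighted total:
  Reflections 100 × 0.41 = 41
  Portfolio 43 × 0.05 = 2.15
  Assignments 73.55 × 0.37 = 27.2135
  Oral exam 43 × 0.17 = 7.31
Sum = 77.6735
77.6735 is ≥ 77 and < 80 → C+

C+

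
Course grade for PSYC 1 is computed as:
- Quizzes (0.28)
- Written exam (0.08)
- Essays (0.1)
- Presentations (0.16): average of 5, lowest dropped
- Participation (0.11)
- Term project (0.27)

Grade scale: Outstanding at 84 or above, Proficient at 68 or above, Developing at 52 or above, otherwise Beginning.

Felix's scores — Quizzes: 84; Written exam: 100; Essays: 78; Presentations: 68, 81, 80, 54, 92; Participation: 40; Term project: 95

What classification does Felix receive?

Proficient

Presentations: drop 54 → average of remaining 4 = 321/4 = 80.25
Weighted total:
  Quizzes 84 × 0.28 = 23.52
  Written exam 100 × 0.08 = 8
  Essays 78 × 0.1 = 7.8
  Presentations 80.25 × 0.16 = 12.84
  Participation 40 × 0.11 = 4.4
  Term project 95 × 0.27 = 25.65
Sum = 82.21
82.21 is ≥ 68 and < 84 → Proficient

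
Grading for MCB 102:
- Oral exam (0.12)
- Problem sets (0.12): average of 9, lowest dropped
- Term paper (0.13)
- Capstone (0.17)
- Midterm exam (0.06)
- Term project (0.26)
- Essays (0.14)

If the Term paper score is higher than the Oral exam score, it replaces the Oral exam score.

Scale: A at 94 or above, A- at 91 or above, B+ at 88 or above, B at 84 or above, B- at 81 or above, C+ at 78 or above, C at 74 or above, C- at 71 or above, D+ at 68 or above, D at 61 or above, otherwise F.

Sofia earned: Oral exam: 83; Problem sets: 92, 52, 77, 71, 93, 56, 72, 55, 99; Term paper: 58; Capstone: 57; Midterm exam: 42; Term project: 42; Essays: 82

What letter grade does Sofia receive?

Problem sets: drop 52 → average of remaining 8 = 615/8 = 76.875
Term paper (58) ≤ Oral exam (83), so Oral exam stays at 83.
Weighted total:
  Oral exam 83 × 0.12 = 9.96
  Problem sets 76.875 × 0.12 = 9.225
  Term paper 58 × 0.13 = 7.54
  Capstone 57 × 0.17 = 9.69
  Midterm exam 42 × 0.06 = 2.52
  Term project 42 × 0.26 = 10.92
  Essays 82 × 0.14 = 11.48
Sum = 61.335
61.335 is ≥ 61 and < 68 → D

D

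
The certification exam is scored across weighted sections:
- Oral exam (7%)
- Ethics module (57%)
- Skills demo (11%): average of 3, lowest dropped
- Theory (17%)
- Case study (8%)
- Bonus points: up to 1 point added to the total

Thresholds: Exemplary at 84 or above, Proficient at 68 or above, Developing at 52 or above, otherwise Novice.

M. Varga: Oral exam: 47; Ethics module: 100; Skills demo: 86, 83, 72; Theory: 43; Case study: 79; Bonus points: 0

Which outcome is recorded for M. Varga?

Skills demo: drop 72 → average of remaining 2 = 169/2 = 84.5
Weighted total:
  Oral exam 47 × 0.07 = 3.29
  Ethics module 100 × 0.57 = 57
  Skills demo 84.5 × 0.11 = 9.295
  Theory 43 × 0.17 = 7.31
  Case study 79 × 0.08 = 6.32
Sum = 83.215
Bonus points: 83.215 + 0 = 83.215
83.215 is ≥ 68 and < 84 → Proficient

Proficient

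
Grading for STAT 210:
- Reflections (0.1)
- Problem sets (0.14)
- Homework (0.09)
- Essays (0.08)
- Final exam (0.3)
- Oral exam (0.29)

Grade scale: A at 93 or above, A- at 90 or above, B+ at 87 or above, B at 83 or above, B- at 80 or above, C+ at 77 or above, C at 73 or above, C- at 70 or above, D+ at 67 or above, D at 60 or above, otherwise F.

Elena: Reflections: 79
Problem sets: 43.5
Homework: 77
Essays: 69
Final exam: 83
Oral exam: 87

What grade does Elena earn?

Weighted total:
  Reflections 79 × 0.1 = 7.9
  Problem sets 43.5 × 0.14 = 6.09
  Homework 77 × 0.09 = 6.93
  Essays 69 × 0.08 = 5.52
  Final exam 83 × 0.3 = 24.9
  Oral exam 87 × 0.29 = 25.23
Sum = 76.57
76.57 is ≥ 73 and < 77 → C

C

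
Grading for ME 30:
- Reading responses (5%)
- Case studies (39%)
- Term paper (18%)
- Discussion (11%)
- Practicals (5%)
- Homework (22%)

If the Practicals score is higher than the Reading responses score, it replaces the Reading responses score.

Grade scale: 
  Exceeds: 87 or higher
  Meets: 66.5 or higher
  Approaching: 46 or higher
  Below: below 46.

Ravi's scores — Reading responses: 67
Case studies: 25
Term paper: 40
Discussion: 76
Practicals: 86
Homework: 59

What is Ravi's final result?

Practicals (86) > Reading responses (67), so Reading responses counts as 86.
Weighted total:
  Reading responses 86 × 0.05 = 4.3
  Case studies 25 × 0.39 = 9.75
  Term paper 40 × 0.18 = 7.2
  Discussion 76 × 0.11 = 8.36
  Practicals 86 × 0.05 = 4.3
  Homework 59 × 0.22 = 12.98
Sum = 46.89
46.89 is ≥ 46 and < 66.5 → Approaching

Approaching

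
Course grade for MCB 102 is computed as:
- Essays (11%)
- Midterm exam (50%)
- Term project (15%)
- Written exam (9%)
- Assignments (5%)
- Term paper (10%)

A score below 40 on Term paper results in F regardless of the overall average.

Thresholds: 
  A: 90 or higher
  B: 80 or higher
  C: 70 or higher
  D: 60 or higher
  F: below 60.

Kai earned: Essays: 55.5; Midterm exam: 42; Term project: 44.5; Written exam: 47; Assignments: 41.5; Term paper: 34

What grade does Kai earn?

Term paper score 34 < 40: minimum not met.
Weighted total:
  Essays 55.5 × 0.11 = 6.105
  Midterm exam 42 × 0.5 = 21
  Term project 44.5 × 0.15 = 6.675
  Written exam 47 × 0.09 = 4.23
  Assignments 41.5 × 0.05 = 2.075
  Term paper 34 × 0.1 = 3.4
Sum = 43.485
Because the Term paper minimum was not met, the result is F.

F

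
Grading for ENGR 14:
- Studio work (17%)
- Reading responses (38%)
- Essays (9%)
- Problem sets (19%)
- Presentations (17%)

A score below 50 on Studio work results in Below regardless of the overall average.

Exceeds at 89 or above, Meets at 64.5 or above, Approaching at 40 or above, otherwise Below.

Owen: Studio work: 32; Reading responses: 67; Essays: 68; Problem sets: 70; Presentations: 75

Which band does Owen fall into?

Below

Studio work score 32 < 50: minimum not met.
Weighted total:
  Studio work 32 × 0.17 = 5.44
  Reading responses 67 × 0.38 = 25.46
  Essays 68 × 0.09 = 6.12
  Problem sets 70 × 0.19 = 13.3
  Presentations 75 × 0.17 = 12.75
Sum = 63.07
Because the Studio work minimum was not met, the result is Below.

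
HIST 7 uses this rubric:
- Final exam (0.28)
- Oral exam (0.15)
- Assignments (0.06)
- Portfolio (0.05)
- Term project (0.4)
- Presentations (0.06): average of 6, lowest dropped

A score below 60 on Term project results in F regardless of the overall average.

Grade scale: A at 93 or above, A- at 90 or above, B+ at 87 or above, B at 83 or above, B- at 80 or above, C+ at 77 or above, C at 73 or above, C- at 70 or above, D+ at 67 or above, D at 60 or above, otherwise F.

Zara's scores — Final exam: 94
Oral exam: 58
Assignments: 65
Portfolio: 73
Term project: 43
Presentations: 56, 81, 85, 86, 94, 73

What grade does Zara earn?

F

Presentations: drop 56 → average of remaining 5 = 419/5 = 83.8
Term project score 43 < 60: minimum not met.
Weighted total:
  Final exam 94 × 0.28 = 26.32
  Oral exam 58 × 0.15 = 8.7
  Assignments 65 × 0.06 = 3.9
  Portfolio 73 × 0.05 = 3.65
  Term project 43 × 0.4 = 17.2
  Presentations 83.8 × 0.06 = 5.028
Sum = 64.798
Because the Term project minimum was not met, the result is F.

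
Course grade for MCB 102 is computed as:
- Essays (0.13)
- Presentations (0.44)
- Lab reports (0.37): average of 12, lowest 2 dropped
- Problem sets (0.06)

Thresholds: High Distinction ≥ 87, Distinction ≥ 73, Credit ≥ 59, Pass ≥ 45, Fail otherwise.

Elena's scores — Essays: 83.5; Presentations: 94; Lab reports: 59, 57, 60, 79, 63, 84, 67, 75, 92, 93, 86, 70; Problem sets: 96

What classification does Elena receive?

Lab reports: drop 57, 59 → average of remaining 10 = 769/10 = 76.9
Weighted total:
  Essays 83.5 × 0.13 = 10.855
  Presentations 94 × 0.44 = 41.36
  Lab reports 76.9 × 0.37 = 28.453
  Problem sets 96 × 0.06 = 5.76
Sum = 86.428
86.428 is ≥ 73 and < 87 → Distinction

Distinction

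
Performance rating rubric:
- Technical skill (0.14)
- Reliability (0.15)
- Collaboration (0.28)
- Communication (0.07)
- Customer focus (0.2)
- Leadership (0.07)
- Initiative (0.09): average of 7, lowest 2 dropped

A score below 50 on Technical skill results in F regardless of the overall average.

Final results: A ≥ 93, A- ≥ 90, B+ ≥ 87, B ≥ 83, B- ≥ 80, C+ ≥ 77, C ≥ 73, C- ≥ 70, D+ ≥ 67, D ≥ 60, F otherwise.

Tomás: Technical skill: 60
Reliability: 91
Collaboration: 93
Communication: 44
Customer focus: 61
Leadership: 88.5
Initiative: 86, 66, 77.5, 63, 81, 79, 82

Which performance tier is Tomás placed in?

C

Initiative: drop 63, 66 → average of remaining 5 = 405.5/5 = 81.1
Technical skill score 60 ≥ 50: minimum met.
Weighted total:
  Technical skill 60 × 0.14 = 8.4
  Reliability 91 × 0.15 = 13.65
  Collaboration 93 × 0.28 = 26.04
  Communication 44 × 0.07 = 3.08
  Customer focus 61 × 0.2 = 12.2
  Leadership 88.5 × 0.07 = 6.195
  Initiative 81.1 × 0.09 = 7.299
Sum = 76.864
76.864 is ≥ 73 and < 77 → C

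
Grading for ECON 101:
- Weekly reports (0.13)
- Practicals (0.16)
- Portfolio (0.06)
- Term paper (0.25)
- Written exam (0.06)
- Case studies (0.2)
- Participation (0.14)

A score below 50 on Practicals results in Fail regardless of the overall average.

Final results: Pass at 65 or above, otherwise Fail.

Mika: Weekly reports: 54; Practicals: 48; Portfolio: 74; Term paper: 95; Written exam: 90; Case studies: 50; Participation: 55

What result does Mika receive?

Practicals score 48 < 50: minimum not met.
Weighted total:
  Weekly reports 54 × 0.13 = 7.02
  Practicals 48 × 0.16 = 7.68
  Portfolio 74 × 0.06 = 4.44
  Term paper 95 × 0.25 = 23.75
  Written exam 90 × 0.06 = 5.4
  Case studies 50 × 0.2 = 10
  Participation 55 × 0.14 = 7.7
Sum = 65.99
Because the Practicals minimum was not met, the result is Fail.

Fail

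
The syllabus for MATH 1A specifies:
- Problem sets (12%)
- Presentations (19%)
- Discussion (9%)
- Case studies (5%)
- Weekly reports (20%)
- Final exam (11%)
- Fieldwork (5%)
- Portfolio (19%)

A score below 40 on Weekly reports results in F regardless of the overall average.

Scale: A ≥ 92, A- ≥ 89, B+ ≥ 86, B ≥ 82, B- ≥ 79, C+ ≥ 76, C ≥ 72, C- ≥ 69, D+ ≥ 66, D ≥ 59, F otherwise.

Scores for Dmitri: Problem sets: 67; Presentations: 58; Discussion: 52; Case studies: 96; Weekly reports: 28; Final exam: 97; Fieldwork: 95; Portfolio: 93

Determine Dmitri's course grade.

F

Weekly reports score 28 < 40: minimum not met.
Weighted total:
  Problem sets 67 × 0.12 = 8.04
  Presentations 58 × 0.19 = 11.02
  Discussion 52 × 0.09 = 4.68
  Case studies 96 × 0.05 = 4.8
  Weekly reports 28 × 0.2 = 5.6
  Final exam 97 × 0.11 = 10.67
  Fieldwork 95 × 0.05 = 4.75
  Portfolio 93 × 0.19 = 17.67
Sum = 67.23
Because the Weekly reports minimum was not met, the result is F.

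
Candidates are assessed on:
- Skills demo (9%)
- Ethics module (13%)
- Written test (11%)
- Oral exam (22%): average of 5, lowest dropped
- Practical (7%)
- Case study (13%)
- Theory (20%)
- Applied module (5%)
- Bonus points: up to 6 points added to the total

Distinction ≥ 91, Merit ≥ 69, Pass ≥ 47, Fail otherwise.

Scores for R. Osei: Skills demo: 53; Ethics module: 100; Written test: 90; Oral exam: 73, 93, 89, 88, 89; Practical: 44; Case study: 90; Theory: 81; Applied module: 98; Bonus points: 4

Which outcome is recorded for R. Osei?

Merit

Oral exam: drop 73 → average of remaining 4 = 359/4 = 89.75
Weighted total:
  Skills demo 53 × 0.09 = 4.77
  Ethics module 100 × 0.13 = 13
  Written test 90 × 0.11 = 9.9
  Oral exam 89.75 × 0.22 = 19.745
  Practical 44 × 0.07 = 3.08
  Case study 90 × 0.13 = 11.7
  Theory 81 × 0.2 = 16.2
  Applied module 98 × 0.05 = 4.9
Sum = 83.295
Bonus points: 83.295 + 4 = 87.295
87.295 is ≥ 69 and < 91 → Merit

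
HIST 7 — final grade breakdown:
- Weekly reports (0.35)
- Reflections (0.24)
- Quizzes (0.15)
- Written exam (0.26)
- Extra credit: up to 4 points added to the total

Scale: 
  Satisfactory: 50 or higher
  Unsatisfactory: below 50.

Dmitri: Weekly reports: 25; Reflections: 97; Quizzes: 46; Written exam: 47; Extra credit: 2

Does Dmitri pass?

Satisfactory

Weighted total:
  Weekly reports 25 × 0.35 = 8.75
  Reflections 97 × 0.24 = 23.28
  Quizzes 46 × 0.15 = 6.9
  Written exam 47 × 0.26 = 12.22
Sum = 51.15
Extra credit: 51.15 + 2 = 53.15
53.15 ≥ 50 → Satisfactory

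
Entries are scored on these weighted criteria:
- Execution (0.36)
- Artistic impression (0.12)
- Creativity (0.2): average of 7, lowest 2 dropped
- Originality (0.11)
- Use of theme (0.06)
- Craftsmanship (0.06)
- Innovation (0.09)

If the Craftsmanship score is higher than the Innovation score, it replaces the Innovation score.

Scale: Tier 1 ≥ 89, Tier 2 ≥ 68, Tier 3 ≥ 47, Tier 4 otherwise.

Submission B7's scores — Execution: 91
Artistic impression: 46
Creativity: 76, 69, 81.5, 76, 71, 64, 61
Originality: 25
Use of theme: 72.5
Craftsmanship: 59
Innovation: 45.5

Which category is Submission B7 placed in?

Creativity: drop 61, 64 → average of remaining 5 = 373.5/5 = 74.7
Craftsmanship (59) > Innovation (45.5), so Innovation counts as 59.
Weighted total:
  Execution 91 × 0.36 = 32.76
  Artistic impression 46 × 0.12 = 5.52
  Creativity 74.7 × 0.2 = 14.94
  Originality 25 × 0.11 = 2.75
  Use of theme 72.5 × 0.06 = 4.35
  Craftsmanship 59 × 0.06 = 3.54
  Innovation 59 × 0.09 = 5.31
Sum = 69.17
69.17 is ≥ 68 and < 89 → Tier 2

Tier 2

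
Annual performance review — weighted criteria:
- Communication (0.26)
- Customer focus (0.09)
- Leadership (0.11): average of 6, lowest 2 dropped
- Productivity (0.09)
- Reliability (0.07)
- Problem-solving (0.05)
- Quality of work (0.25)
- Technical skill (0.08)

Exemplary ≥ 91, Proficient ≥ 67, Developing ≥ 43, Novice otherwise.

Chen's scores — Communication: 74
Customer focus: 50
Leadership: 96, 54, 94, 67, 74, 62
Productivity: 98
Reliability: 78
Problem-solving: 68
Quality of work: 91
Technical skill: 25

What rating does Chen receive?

Proficient

Leadership: drop 54, 62 → average of remaining 4 = 331/4 = 82.75
Weighted total:
  Communication 74 × 0.26 = 19.24
  Customer focus 50 × 0.09 = 4.5
  Leadership 82.75 × 0.11 = 9.1025
  Productivity 98 × 0.09 = 8.82
  Reliability 78 × 0.07 = 5.46
  Problem-solving 68 × 0.05 = 3.4
  Quality of work 91 × 0.25 = 22.75
  Technical skill 25 × 0.08 = 2
Sum = 75.2725
75.2725 is ≥ 67 and < 91 → Proficient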